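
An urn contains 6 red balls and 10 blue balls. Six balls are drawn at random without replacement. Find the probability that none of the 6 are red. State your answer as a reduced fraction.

15/572

There are C(16,6) = 8008 possible selections.
Selections with no red (all blue): C(10,6) = 210.
Probability = 210/8008 = 15/572.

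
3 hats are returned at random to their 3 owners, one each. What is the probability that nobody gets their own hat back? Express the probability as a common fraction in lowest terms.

There are 3! = 6 assignments.
By inclusion-exclusion, assignments with no fixed points: C(3,0)·3! − C(3,1)·2! + C(3,2)·1! − C(3,3)·0! = 2.
Probability = 2/6 = 1/3.

1/3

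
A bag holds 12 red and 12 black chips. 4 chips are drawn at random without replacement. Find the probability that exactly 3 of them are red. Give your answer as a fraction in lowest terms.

40/161

There are C(24,4) = 10626 ways to choose 4 from 24.
Selections with exactly 3 red: choose 3 of the 12 red and 1 of the 12 black, C(12,3)·C(12,1) = 220·12 = 2640.
Probability = 2640/10626 = 40/161.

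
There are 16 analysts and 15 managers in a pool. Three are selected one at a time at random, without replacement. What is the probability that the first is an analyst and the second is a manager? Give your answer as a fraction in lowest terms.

8/31

Multiply the conditional probabilities at each draw: 16/31 · 15/30 = 240/930 = 8/31.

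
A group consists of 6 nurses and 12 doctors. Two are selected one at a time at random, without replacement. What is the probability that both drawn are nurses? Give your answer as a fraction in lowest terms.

5/51

Multiply the conditional probabilities at each draw: 6/18 · 5/17 = 30/306 = 5/51.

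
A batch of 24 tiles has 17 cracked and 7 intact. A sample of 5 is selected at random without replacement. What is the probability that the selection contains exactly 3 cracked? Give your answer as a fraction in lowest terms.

85/253

There are C(24,5) = 42504 ways to choose 5 from 24.
Selections with exactly 3 cracked: choose 3 of the 17 cracked and 2 of the 7 intact, C(17,3)·C(7,2) = 680·21 = 14280.
Probability = 14280/42504 = 85/253.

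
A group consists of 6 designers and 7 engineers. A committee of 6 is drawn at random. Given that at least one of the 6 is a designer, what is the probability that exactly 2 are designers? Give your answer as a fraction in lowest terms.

Work in counts. Selections with at least one designer: C(13,6) − C(7,6) = 1716 − 7 = 1709.
Of those, selections where exactly 2 are designers: C(6,2)·C(7,4) = 15·35 = 525.
Conditional probability = 525/1709.

525/1709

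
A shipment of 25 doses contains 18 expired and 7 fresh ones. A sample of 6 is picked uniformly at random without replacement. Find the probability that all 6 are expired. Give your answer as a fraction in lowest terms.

There are C(25,6) = 177100 possible selections.
Selections with all expired: C(18,6) = 18564.
Probability = 18564/177100 = 663/6325.

663/6325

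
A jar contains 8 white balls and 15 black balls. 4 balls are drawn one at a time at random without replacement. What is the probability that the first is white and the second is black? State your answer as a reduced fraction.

Multiply the conditional probabilities at each draw: 8/23 · 15/22 = 120/506 = 60/253.

60/253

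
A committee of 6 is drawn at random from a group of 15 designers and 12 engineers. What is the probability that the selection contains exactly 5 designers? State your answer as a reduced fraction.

The sample space is all 6-subsets of the 27: C(27,6) = 296010.
Selections with exactly 5 designers: choose 5 of the 15 designers and 1 of the 12 engineers, C(15,5)·C(12,1) = 3003·12 = 36036.
Probability = 36036/296010 = 14/115.

14/115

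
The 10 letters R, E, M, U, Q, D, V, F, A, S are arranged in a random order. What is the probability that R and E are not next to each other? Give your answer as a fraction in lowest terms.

4/5

There are 10! = 3628800 arrangements.
Arrangements with R and E adjacent: 2·9! = 725760.
So not adjacent: 3628800 − 725760 = 2903040, probability 2903040/3628800 = 4/5.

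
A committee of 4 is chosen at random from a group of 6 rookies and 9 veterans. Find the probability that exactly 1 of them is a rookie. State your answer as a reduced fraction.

24/65

The sample space is all 4-subsets of the 15: C(15,4) = 1365.
Selections with exactly 1 rookie: choose 1 of the 6 rookies and 3 of the 9 veterans, C(6,1)·C(9,3) = 6·84 = 504.
Probability = 504/1365 = 24/65.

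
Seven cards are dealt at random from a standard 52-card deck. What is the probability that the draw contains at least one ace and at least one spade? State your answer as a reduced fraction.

There are C(52,7) = 133784560 possible draws.
By inclusion-exclusion on the complements, draws missing all aces or all spades: C(48,7) + C(39,7) − C(36,7) = 73629072 + 15380937 − 8347680 = 80662329.
So draws with at least one of each: 133784560 − 80662329 = 53122231, probability 53122231/133784560.

53122231/133784560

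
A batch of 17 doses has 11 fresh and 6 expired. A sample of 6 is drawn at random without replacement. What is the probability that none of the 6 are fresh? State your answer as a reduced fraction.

There are C(17,6) = 12376 possible selections.
Selections with no fresh (all expired): C(6,6) = 1.
Probability = 1/12376.

1/12376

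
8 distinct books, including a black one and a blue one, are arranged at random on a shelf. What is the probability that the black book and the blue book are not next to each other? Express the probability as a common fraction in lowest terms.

There are 8! = 40320 arrangements.
Arrangements with the black book and the blue book adjacent: 2·7! = 10080.
So not adjacent: 40320 − 10080 = 30240, probability 30240/40320 = 3/4.

3/4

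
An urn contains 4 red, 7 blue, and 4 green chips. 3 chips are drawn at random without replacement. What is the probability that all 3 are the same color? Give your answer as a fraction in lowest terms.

43/455

There are C(15,3) = 455 ways to draw 3 chips.
All same color: C(4,3) + C(7,3) + C(4,3) = 4 + 35 + 4 = 43.
Probability = 43/455.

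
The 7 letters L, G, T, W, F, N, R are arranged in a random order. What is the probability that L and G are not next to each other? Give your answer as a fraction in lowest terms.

5/7

There are 7! = 5040 arrangements.
Arrangements with L and G adjacent: 2·6! = 1440.
So not adjacent: 5040 − 1440 = 3600, probability 3600/5040 = 5/7.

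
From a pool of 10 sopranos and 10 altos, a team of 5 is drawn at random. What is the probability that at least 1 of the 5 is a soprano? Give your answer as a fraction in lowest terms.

1271/1292

Total selections: C(20,5) = 15504.
Favorable selections (at least 1 soprano): C(10,1)·C(10,4) + C(10,2)·C(10,3) + C(10,3)·C(10,2) + C(10,4)·C(10,1) + C(10,5)·C(10,0) = 2100 + 5400 + 5400 + 2100 + 252 = 15252.
Probability = 15252/15504 = 1271/1292.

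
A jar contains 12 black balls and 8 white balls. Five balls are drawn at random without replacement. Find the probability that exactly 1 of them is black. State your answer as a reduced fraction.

35/646

There are C(20,5) = 15504 ways to choose 5 from 20.
Selections with exactly 1 black: choose 1 of the 12 black and 4 of the 8 white, C(12,1)·C(8,4) = 12·70 = 840.
Probability = 840/15504 = 35/646.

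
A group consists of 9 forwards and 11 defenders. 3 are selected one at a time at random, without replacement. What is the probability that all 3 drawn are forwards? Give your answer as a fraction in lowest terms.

Multiply the conditional probabilities at each draw: 9/20 · 8/19 · 7/18 = 504/6840 = 7/95.

7/95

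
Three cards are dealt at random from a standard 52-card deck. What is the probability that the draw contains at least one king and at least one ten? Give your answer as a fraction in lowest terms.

188/5525

There are C(52,3) = 22100 possible draws.
By inclusion-exclusion on the complements, draws missing all kings or all tens: C(48,3) + C(48,3) − C(44,3) = 17296 + 17296 − 13244 = 21348.
So draws with at least one of each: 22100 − 21348 = 752, probability 752/22100 = 188/5525.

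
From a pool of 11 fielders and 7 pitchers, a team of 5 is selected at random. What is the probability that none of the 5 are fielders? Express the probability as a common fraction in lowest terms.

There are C(18,5) = 8568 possible selections.
Selections with no fielders (all pitchers): C(7,5) = 21.
Probability = 21/8568 = 1/408.

1/408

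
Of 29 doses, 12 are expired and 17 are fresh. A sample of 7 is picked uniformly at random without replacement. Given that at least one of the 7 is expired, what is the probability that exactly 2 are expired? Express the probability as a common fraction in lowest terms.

7854/29641

Work in counts. Selections with at least one expired: C(29,7) − C(17,7) = 1560780 − 19448 = 1541332.
Of those, selections where exactly 2 are expired: C(12,2)·C(17,5) = 66·6188 = 408408.
Conditional probability = 408408/1541332 = 7854/29641.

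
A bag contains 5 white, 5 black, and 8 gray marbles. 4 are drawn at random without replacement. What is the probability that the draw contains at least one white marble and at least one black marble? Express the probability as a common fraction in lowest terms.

5/9

There are C(18,4) = 3060 possible draws.
By inclusion-exclusion on the complements, draws missing all white or all black: C(13,4) + C(13,4) − C(8,4) = 715 + 715 − 70 = 1360.
So draws with at least one of each: 3060 − 1360 = 1700, probability 1700/3060 = 5/9.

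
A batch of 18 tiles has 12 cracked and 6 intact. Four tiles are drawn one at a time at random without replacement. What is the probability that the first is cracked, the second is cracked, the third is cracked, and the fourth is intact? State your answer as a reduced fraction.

11/102

Multiply the conditional probabilities at each draw: 12/18 · 11/17 · 10/16 · 6/15 = 7920/73440 = 11/102.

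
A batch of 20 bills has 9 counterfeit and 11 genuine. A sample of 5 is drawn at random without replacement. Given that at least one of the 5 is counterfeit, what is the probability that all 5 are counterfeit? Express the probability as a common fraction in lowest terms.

21/2507

Work in counts. Selections with at least one counterfeit: C(20,5) − C(11,5) = 15504 − 462 = 15042.
Of those, selections where all 5 are counterfeit: C(9,5) = 126.
Conditional probability = 126/15042 = 21/2507.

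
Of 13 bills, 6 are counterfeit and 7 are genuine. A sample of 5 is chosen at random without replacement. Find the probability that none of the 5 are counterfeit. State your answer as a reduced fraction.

7/429

There are C(13,5) = 1287 possible selections.
Selections with no counterfeit (all genuine): C(7,5) = 21.
Probability = 21/1287 = 7/429.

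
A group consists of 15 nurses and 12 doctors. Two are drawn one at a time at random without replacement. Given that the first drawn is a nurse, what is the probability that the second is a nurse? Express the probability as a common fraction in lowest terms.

7/13

After removing one nurse, 26 remain: 14 nurses and 12 doctors.
So the probability the next is a nurse is 14/26 = 7/13.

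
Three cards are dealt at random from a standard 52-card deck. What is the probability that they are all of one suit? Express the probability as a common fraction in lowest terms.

22/425

There are C(52,3) = 22100 possible 3-card hands.
Hands of one suit: 4 suits × C(13,3) = 4·286 = 1144.
Probability = 1144/22100 = 22/425.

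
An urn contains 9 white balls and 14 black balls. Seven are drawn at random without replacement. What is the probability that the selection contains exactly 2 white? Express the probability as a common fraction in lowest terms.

Total number of selections: C(23,7) = 245157.
Selections with exactly 2 white: choose 2 of the 9 white and 5 of the 14 black, C(9,2)·C(14,5) = 36·2002 = 72072.
Probability = 72072/245157 = 2184/7429.

2184/7429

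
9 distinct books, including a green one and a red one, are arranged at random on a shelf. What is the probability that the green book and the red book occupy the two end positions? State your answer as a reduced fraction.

1/36

There are 9! = 362880 arrangements.
Place the green book and the red book at the ends in 2 ways, arrange the remaining 7 in 7! = 5040 ways: 2·5040 = 10080.
Probability = 10080/362880 = 1/36.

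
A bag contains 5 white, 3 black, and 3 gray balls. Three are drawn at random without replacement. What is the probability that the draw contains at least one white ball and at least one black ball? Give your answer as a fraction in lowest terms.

6/11

There are C(11,3) = 165 possible draws.
By inclusion-exclusion on the complements, draws missing all white or all black: C(6,3) + C(8,3) − C(3,3) = 20 + 56 − 1 = 75.
So draws with at least one of each: 165 − 75 = 90, probability 90/165 = 6/11.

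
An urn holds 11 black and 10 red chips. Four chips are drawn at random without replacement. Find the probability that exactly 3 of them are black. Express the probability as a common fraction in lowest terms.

There are C(21,4) = 5985 ways to choose 4 from 21.
Selections with exactly 3 black: choose 3 of the 11 black and 1 of the 10 red, C(11,3)·C(10,1) = 165·10 = 1650.
Probability = 1650/5985 = 110/399.

110/399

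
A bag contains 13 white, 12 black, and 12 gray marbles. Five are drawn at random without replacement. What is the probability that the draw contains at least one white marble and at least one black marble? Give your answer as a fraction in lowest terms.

3445/4403

There are C(37,5) = 435897 possible draws.
By inclusion-exclusion on the complements, draws missing all white or all black: C(24,5) + C(25,5) − C(12,5) = 42504 + 53130 − 792 = 94842.
So draws with at least one of each: 435897 − 94842 = 341055, probability 341055/435897 = 3445/4403.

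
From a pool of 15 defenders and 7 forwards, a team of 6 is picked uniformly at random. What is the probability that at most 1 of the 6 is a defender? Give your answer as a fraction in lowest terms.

46/10659

There are C(22,6) = 74613 ways to choose the 6.
Favorable selections (at most 1 defender): C(15,0)·C(7,6) + C(15,1)·C(7,5) = 7 + 315 = 322.
Probability = 322/74613 = 46/10659.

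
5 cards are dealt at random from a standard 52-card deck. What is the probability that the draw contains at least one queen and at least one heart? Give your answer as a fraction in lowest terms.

There are C(52,5) = 2598960 possible draws.
By inclusion-exclusion on the complements, draws missing all queens or all hearts: C(48,5) + C(39,5) − C(36,5) = 1712304 + 575757 − 376992 = 1911069.
So draws with at least one of each: 2598960 − 1911069 = 687891, probability 687891/2598960 = 229297/866320.

229297/866320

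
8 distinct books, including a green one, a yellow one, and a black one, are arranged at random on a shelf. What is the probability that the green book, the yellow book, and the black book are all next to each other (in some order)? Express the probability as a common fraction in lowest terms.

3/28

There are 8! = 40320 arrangements.
Treat the three as one block: 6! placements × 3! orders within the block = 720·6 = 4320.
Probability = 4320/40320 = 3/28.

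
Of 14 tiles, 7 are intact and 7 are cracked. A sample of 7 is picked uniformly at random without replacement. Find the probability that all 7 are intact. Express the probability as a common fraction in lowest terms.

There are C(14,7) = 3432 possible selections.
Selections with all intact: C(7,7) = 1.
Probability = 1/3432.

1/3432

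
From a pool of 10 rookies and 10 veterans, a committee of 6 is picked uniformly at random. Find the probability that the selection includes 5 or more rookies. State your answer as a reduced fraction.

There are C(20,6) = 38760 ways to choose the 6.
Favorable selections (5 or more rookies): C(10,5)·C(10,1) + C(10,6)·C(10,0) = 2520 + 210 = 2730.
Probability = 2730/38760 = 91/1292.

91/1292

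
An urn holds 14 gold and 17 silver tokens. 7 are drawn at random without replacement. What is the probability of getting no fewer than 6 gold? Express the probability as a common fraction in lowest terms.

1397/67425

Total selections: C(31,7) = 2629575.
Favorable selections (no fewer than 6 gold): C(14,6)·C(17,1) + C(14,7)·C(17,0) = 51051 + 3432 = 54483.
Probability = 54483/2629575 = 1397/67425.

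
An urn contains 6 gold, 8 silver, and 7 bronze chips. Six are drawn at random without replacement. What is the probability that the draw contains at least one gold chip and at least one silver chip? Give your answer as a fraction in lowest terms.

7925/9044

There are C(21,6) = 54264 possible draws.
By inclusion-exclusion on the complements, draws missing all gold or all silver: C(15,6) + C(13,6) − C(7,6) = 5005 + 1716 − 7 = 6714.
So draws with at least one of each: 54264 − 6714 = 47550, probability 47550/54264 = 7925/9044.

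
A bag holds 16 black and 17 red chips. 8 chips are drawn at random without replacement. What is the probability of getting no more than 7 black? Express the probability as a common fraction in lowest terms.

5389/5394

There are C(33,8) = 13884156 ways to choose the 8.
Favorable selections (no more than 7 black): C(16,0)·C(17,8) + C(16,1)·C(17,7) + C(16,2)·C(17,6) + C(16,3)·C(17,5) + C(16,4)·C(17,4) + C(16,5)·C(17,3) + C(16,6)·C(17,2) + C(16,7)·C(17,1) = 24310 + 311168 + 1485120 + 3465280 + 4331600 + 2970240 + 1089088 + 194480 = 13871286.
Probability = 13871286/13884156 = 5389/5394.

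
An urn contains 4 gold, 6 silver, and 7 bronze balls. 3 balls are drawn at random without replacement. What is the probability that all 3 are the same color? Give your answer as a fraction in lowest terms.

There are C(17,3) = 680 ways to draw 3 balls.
All same color: C(4,3) + C(6,3) + C(7,3) = 4 + 20 + 35 = 59.
Probability = 59/680.

59/680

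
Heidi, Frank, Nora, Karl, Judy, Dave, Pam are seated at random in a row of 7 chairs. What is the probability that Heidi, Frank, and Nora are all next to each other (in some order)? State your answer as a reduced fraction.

There are 7! = 5040 arrangements.
Treat the three as one block: 5! placements × 3! orders within the block = 120·6 = 720.
Probability = 720/5040 = 1/7.

1/7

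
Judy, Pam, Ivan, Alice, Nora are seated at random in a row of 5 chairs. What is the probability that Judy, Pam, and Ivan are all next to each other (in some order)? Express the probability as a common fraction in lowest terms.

There are 5! = 120 arrangements.
Treat the three as one block: 3! placements × 3! orders within the block = 6·6 = 36.
Probability = 36/120 = 3/10.

3/10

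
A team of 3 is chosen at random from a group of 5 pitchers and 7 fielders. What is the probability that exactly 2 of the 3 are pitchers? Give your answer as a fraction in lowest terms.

There are C(12,3) = 220 ways to choose 3 from 12.
Selections with exactly 2 pitchers: choose 2 of the 5 pitchers and 1 of the 7 fielders, C(5,2)·C(7,1) = 10·7 = 70.
Probability = 70/220 = 7/22.

7/22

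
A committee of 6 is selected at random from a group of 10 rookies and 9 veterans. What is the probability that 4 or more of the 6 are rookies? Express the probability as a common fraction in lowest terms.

239/646

There are C(19,6) = 27132 ways to choose the 6.
Favorable selections (4 or more rookies): C(10,4)·C(9,2) + C(10,5)·C(9,1) + C(10,6)·C(9,0) = 7560 + 2268 + 210 = 10038.
Probability = 10038/27132 = 239/646.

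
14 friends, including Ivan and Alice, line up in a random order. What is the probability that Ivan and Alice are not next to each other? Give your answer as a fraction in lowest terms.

6/7

There are 14! = 87178291200 arrangements.
Arrangements with Ivan and Alice adjacent: 2·13! = 12454041600.
So not adjacent: 87178291200 − 12454041600 = 74724249600, probability 74724249600/87178291200 = 6/7.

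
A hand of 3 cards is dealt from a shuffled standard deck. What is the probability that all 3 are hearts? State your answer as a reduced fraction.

11/850

There are C(52,3) = 22100 possible 3-card hands.
Hands that are all hearts: C(13,3) = 286.
Probability = 286/22100 = 11/850.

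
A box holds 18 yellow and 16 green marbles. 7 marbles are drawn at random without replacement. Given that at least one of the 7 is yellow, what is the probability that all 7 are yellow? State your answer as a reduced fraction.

221/37279

Work in counts. Selections with at least one yellow: C(34,7) − C(16,7) = 5379616 − 11440 = 5368176.
Of those, selections where all 7 are yellow: C(18,7) = 31824.
Conditional probability = 31824/5368176 = 221/37279.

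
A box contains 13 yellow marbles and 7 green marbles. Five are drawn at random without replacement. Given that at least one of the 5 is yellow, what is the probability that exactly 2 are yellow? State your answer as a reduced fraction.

Work in counts. Selections with at least one yellow: C(20,5) − C(7,5) = 15504 − 21 = 15483.
Of those, selections where exactly 2 are yellow: C(13,2)·C(7,3) = 78·35 = 2730.
Conditional probability = 2730/15483 = 70/397.

70/397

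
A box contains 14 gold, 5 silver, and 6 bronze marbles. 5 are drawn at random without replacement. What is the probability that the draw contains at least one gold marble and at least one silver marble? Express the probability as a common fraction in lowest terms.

There are C(25,5) = 53130 possible draws.
By inclusion-exclusion on the complements, draws missing all gold or all silver: C(11,5) + C(20,5) − C(6,5) = 462 + 15504 − 6 = 15960.
So draws with at least one of each: 53130 − 15960 = 37170, probability 37170/53130 = 177/253.

177/253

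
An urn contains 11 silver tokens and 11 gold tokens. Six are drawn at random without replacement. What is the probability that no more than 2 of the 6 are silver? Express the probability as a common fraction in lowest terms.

718/2261

There are C(22,6) = 74613 ways to choose the 6.
Favorable selections (no more than 2 silver): C(11,0)·C(11,6) + C(11,1)·C(11,5) + C(11,2)·C(11,4) = 462 + 5082 + 18150 = 23694.
Probability = 23694/74613 = 718/2261.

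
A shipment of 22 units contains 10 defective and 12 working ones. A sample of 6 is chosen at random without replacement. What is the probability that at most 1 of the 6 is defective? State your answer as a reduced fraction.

Total selections: C(22,6) = 74613.
Favorable selections (at most 1 defective): C(10,0)·C(12,6) + C(10,1)·C(12,5) = 924 + 7920 = 8844.
Probability = 8844/74613 = 268/2261.

268/2261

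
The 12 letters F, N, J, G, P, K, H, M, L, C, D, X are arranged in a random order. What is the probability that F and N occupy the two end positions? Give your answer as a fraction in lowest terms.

1/66

There are 12! = 479001600 arrangements.
Place F and N at the ends in 2 ways, arrange the remaining 10 in 10! = 3628800 ways: 2·3628800 = 7257600.
Probability = 7257600/479001600 = 1/66.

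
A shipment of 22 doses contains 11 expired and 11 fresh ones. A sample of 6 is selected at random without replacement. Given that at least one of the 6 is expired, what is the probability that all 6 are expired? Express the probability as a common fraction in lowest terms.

Work in counts. Selections with at least one expired: C(22,6) − C(11,6) = 74613 − 462 = 74151.
Of those, selections where all 6 are expired: C(11,6) = 462.
Conditional probability = 462/74151 = 2/321.

2/321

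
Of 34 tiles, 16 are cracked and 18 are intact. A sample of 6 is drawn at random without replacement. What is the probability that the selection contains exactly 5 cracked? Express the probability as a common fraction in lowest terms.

9828/168113

Total number of selections: C(34,6) = 1344904.
Selections with exactly 5 cracked: choose 5 of the 16 cracked and 1 of the 18 intact, C(16,5)·C(18,1) = 4368·18 = 78624.
Probability = 78624/1344904 = 9828/168113.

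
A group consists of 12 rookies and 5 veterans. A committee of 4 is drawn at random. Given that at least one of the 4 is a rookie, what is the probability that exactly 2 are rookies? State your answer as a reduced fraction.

132/475

Work in counts. Selections with at least one rookie: C(17,4) − C(5,4) = 2380 − 5 = 2375.
Of those, selections where exactly 2 are rookies: C(12,2)·C(5,2) = 66·10 = 660.
Conditional probability = 660/2375 = 132/475.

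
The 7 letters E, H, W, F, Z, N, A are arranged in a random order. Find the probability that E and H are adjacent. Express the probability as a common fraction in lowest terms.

There are 7! = 5040 arrangements.
Treat E and H as a block: 6! arrangements of the blocks × 2 orders within the block = 2·720 = 1440.
Probability = 1440/5040 = 2/7.

2/7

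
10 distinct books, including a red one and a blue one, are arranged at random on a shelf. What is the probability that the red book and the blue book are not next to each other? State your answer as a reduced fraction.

There are 10! = 3628800 arrangements.
Arrangements with the red book and the blue book adjacent: 2·9! = 725760.
So not adjacent: 3628800 − 725760 = 2903040, probability 2903040/3628800 = 4/5.

4/5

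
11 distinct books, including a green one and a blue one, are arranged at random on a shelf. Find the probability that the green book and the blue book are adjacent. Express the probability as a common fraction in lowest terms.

2/11

There are 11! = 39916800 arrangements.
Treat the green book and the blue book as a block: 10! arrangements of the blocks × 2 orders within the block = 2·3628800 = 7257600.
Probability = 7257600/39916800 = 2/11.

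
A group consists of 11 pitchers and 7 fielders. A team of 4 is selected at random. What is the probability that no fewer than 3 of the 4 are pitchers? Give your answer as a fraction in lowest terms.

33/68

Total selections: C(18,4) = 3060.
Favorable selections (no fewer than 3 pitchers): C(11,3)·C(7,1) + C(11,4)·C(7,0) = 1155 + 330 = 1485.
Probability = 1485/3060 = 33/68.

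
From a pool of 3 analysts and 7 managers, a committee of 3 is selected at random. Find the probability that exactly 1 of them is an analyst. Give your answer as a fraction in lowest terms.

Total number of selections: C(10,3) = 120.
Selections with exactly 1 analyst: choose 1 of the 3 analysts and 2 of the 7 managers, C(3,1)·C(7,2) = 3·21 = 63.
Probability = 63/120 = 21/40.

21/40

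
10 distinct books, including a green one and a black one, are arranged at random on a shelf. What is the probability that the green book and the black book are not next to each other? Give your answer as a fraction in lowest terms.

4/5

There are 10! = 3628800 arrangements.
Arrangements with the green book and the black book adjacent: 2·9! = 725760.
So not adjacent: 3628800 − 725760 = 2903040, probability 2903040/3628800 = 4/5.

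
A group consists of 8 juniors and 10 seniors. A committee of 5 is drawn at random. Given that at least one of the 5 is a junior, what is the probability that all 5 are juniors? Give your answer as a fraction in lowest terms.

2/297

Work in counts. Selections with at least one junior: C(18,5) − C(10,5) = 8568 − 252 = 8316.
Of those, selections where all 5 are juniors: C(8,5) = 56.
Conditional probability = 56/8316 = 2/297.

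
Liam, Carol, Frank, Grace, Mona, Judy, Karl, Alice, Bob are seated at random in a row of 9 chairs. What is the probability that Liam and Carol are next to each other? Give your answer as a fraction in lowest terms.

2/9

There are 9! = 362880 arrangements.
Treat Liam and Carol as a block: 8! arrangements of the blocks × 2 orders within the block = 2·40320 = 80640.
Probability = 80640/362880 = 2/9.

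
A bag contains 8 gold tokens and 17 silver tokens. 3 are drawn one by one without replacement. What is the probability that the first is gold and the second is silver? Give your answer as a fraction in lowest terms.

17/75

Multiply the conditional probabilities at each draw: 8/25 · 17/24 = 136/600 = 17/75.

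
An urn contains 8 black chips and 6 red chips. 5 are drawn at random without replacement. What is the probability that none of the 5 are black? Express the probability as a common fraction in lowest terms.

3/1001

There are C(14,5) = 2002 possible selections.
Selections with no black (all red): C(6,5) = 6.
Probability = 6/2002 = 3/1001.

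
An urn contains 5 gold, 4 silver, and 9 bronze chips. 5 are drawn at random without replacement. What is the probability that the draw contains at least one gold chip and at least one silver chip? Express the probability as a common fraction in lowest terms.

5405/8568

There are C(18,5) = 8568 possible draws.
By inclusion-exclusion on the complements, draws missing all gold or all silver: C(13,5) + C(14,5) − C(9,5) = 1287 + 2002 − 126 = 3163.
So draws with at least one of each: 8568 − 3163 = 5405, probability 5405/8568.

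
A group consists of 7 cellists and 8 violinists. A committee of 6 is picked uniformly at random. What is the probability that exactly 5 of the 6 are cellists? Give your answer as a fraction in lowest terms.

24/715

The sample space is all 6-subsets of the 15: C(15,6) = 5005.
Selections with exactly 5 cellists: choose 5 of the 7 cellists and 1 of the 8 violinists, C(7,5)·C(8,1) = 21·8 = 168.
Probability = 168/5005 = 24/715.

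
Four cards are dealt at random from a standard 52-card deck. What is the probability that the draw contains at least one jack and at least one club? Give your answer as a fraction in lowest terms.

52799/270725

There are C(52,4) = 270725 possible draws.
By inclusion-exclusion on the complements, draws missing all jacks or all clubs: C(48,4) + C(39,4) − C(36,4) = 194580 + 82251 − 58905 = 217926.
So draws with at least one of each: 270725 − 217926 = 52799, probability 52799/270725.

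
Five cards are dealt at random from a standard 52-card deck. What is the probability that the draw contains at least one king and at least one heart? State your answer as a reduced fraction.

There are C(52,5) = 2598960 possible draws.
By inclusion-exclusion on the complements, draws missing all kings or all hearts: C(48,5) + C(39,5) − C(36,5) = 1712304 + 575757 − 376992 = 1911069.
So draws with at least one of each: 2598960 − 1911069 = 687891, probability 687891/2598960 = 229297/866320.

229297/866320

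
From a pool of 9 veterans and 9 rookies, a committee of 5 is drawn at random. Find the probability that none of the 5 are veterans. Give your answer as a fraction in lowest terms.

There are C(18,5) = 8568 possible selections.
Selections with no veterans (all rookies): C(9,5) = 126.
Probability = 126/8568 = 1/68.

1/68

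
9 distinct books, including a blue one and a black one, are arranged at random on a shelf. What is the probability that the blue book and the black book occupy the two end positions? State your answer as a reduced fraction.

1/36

There are 9! = 362880 arrangements.
Place the blue book and the black book at the ends in 2 ways, arrange the remaining 7 in 7! = 5040 ways: 2·5040 = 10080.
Probability = 10080/362880 = 1/36.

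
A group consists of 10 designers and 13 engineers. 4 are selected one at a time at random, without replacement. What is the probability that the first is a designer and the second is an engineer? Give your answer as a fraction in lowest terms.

65/253

Multiply the conditional probabilities at each draw: 10/23 · 13/22 = 130/506 = 65/253.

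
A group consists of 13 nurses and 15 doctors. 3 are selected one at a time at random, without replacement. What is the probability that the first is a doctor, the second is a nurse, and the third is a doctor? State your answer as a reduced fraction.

Multiply the conditional probabilities at each draw: 15/28 · 13/27 · 14/26 = 2730/19656 = 5/36.

5/36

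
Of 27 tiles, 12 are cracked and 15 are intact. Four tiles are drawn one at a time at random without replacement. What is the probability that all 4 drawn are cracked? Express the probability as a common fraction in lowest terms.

11/390

Multiply the conditional probabilities at each draw: 12/27 · 11/26 · 10/25 · 9/24 = 11880/421200 = 11/390.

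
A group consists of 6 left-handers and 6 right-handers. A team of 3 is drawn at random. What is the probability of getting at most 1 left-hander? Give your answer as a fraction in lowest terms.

1/2

Total selections: C(12,3) = 220.
Favorable selections (at most 1 left-hander): C(6,0)·C(6,3) + C(6,1)·C(6,2) = 20 + 90 = 110.
Probability = 110/220 = 1/2.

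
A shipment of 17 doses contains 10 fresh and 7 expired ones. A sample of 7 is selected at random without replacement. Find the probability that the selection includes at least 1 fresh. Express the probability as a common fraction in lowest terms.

Total selections: C(17,7) = 19448.
The complement is all 7 are expired: C(7,7) = 1.
Probability = 1 − 1/19448 = 19447/19448.

19447/19448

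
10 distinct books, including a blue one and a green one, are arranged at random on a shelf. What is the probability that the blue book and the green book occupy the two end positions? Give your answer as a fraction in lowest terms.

There are 10! = 3628800 arrangements.
Place the blue book and the green book at the ends in 2 ways, arrange the remaining 8 in 8! = 40320 ways: 2·40320 = 80640.
Probability = 80640/3628800 = 1/45.

1/45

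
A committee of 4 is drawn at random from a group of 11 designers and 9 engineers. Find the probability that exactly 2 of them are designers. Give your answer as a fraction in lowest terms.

The sample space is all 4-subsets of the 20: C(20,4) = 4845.
Selections with exactly 2 designers: choose 2 of the 11 designers and 2 of the 9 engineers, C(11,2)·C(9,2) = 55·36 = 1980.
Probability = 1980/4845 = 132/323.

132/323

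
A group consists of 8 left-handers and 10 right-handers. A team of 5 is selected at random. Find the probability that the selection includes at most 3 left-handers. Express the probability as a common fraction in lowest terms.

31/34

Total selections: C(18,5) = 8568.
Count the complement (more than 3 left-handers): C(8,4)·C(10,1) + C(8,5)·C(10,0) = 700 + 56 = 756.
Probability = 1 − 756/8568 = 7812/8568 = 31/34.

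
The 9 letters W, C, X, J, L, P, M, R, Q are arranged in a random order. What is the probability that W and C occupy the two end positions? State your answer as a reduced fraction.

There are 9! = 362880 arrangements.
Place W and C at the ends in 2 ways, arrange the remaining 7 in 7! = 5040 ways: 2·5040 = 10080.
Probability = 10080/362880 = 1/36.

1/36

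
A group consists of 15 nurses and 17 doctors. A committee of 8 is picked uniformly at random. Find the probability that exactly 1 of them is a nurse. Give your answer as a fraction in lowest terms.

374/13485

Total number of selections: C(32,8) = 10518300.
Selections with exactly 1 nurse: choose 1 of the 15 nurses and 7 of the 17 doctors, C(15,1)·C(17,7) = 15·19448 = 291720.
Probability = 291720/10518300 = 374/13485.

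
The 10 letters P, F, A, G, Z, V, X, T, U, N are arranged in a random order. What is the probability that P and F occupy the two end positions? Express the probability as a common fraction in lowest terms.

There are 10! = 3628800 arrangements.
Place P and F at the ends in 2 ways, arrange the remaining 8 in 8! = 40320 ways: 2·40320 = 80640.
Probability = 80640/3628800 = 1/45.

1/45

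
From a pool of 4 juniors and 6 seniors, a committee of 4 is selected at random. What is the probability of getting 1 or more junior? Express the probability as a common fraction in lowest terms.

13/14

There are C(10,4) = 210 ways to choose the 4.
The complement is all 4 are seniors: C(6,4) = 15.
Probability = 1 − 15/210 = 195/210 = 13/14.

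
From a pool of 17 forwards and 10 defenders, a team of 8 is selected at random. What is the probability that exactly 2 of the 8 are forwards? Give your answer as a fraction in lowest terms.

1904/148005

The sample space is all 8-subsets of the 27: C(27,8) = 2220075.
Selections with exactly 2 forwards: choose 2 of the 17 forwards and 6 of the 10 defenders, C(17,2)·C(10,6) = 136·210 = 28560.
Probability = 28560/2220075 = 1904/148005.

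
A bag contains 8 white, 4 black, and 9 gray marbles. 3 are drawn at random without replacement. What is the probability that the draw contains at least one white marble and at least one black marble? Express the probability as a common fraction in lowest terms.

32/95

There are C(21,3) = 1330 possible draws.
By inclusion-exclusion on the complements, draws missing all white or all black: C(13,3) + C(17,3) − C(9,3) = 286 + 680 − 84 = 882.
So draws with at least one of each: 1330 − 882 = 448, probability 448/1330 = 32/95.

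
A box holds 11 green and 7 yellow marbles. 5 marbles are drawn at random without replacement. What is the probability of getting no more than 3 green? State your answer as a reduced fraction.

23/34

There are C(18,5) = 8568 ways to choose the 5.
Favorable selections (no more than 3 green): C(11,0)·C(7,5) + C(11,1)·C(7,4) + C(11,2)·C(7,3) + C(11,3)·C(7,2) = 21 + 385 + 1925 + 3465 = 5796.
Probability = 5796/8568 = 23/34.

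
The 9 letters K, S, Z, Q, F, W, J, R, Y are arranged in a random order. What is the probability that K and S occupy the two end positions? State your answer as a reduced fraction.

1/36

There are 9! = 362880 arrangements.
Place K and S at the ends in 2 ways, arrange the remaining 7 in 7! = 5040 ways: 2·5040 = 10080.
Probability = 10080/362880 = 1/36.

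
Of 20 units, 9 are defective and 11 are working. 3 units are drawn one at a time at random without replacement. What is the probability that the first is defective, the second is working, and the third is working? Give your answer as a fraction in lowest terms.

11/76

Multiply the conditional probabilities at each draw: 9/20 · 11/19 · 10/18 = 990/6840 = 11/76.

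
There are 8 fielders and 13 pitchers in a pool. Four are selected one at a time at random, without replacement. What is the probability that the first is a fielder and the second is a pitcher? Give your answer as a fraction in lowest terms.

26/105

Multiply the conditional probabilities at each draw: 8/21 · 13/20 = 104/420 = 26/105.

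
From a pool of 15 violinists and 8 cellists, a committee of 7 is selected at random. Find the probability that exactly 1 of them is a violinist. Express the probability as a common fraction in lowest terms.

140/81719

The sample space is all 7-subsets of the 23: C(23,7) = 245157.
Selections with exactly 1 violinist: choose 1 of the 15 violinists and 6 of the 8 cellists, C(15,1)·C(8,6) = 15·28 = 420.
Probability = 420/245157 = 140/81719.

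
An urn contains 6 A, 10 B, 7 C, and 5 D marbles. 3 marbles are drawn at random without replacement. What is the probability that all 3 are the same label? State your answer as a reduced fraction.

There are C(28,3) = 3276 ways to draw 3 marbles.
All same label: C(6,3) + C(10,3) + C(7,3) + C(5,3) = 20 + 120 + 35 + 10 = 185.
Probability = 185/3276.

185/3276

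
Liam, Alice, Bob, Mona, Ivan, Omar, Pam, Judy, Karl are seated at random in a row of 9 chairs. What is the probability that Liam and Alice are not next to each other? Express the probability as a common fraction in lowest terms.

There are 9! = 362880 arrangements.
Arrangements with Liam and Alice adjacent: 2·8! = 80640.
So not adjacent: 362880 − 80640 = 282240, probability 282240/362880 = 7/9.

7/9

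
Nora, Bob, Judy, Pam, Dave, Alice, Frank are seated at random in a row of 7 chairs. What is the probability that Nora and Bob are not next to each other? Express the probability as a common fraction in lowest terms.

5/7

There are 7! = 5040 arrangements.
Arrangements with Nora and Bob adjacent: 2·6! = 1440.
So not adjacent: 5040 − 1440 = 3600, probability 3600/5040 = 5/7.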